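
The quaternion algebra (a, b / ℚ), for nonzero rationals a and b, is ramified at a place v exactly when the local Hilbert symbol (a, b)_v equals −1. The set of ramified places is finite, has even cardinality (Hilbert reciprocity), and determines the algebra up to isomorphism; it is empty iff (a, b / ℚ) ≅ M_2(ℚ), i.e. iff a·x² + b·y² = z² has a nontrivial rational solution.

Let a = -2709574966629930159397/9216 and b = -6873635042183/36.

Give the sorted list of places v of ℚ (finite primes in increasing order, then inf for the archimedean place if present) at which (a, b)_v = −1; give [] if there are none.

[7, inf]

(a, b) ≡ (-17437, -22607) mod (ℚ^×)²; places V = {2, 3, 7, 13, 37, 47, 53, ∞}.
(a,b)_47: α=5, u≡33; β=3, v≡25 (mod 47); (33|47)=-1, (25|47)=+1; sign (−1)^1·-1^3·+1^5 = +1.
(a,b)_37: α=2, u≡3; β=1, v≡13 (mod 37); (3|37)=+1, (13|37)=-1; sign (−1)^0·+1^1·-1^2 = +1.
(a,b)_∞: sgn(-17437)=−, sgn(-22607)=−, so -1.
(a,b)_53: α=3, u≡46; β=2, v≡10 (mod 53); (46|53)=+1, (10|53)=+1; sign (−1)^0·+1^2·+1^3 = +1.
(a,b)_3: α=-2, u≡2; β=-2, v≡1 (mod 3); (2|3)=-1, (1|3)=+1; sign (−1)^0·-1^-2·+1^-2 = +1.
(a,b)_2: α=-10, β=-2; u≡3, v≡1 (mod 8); ε(u)ε(v)=1·0, αω(v)=-10·0, βω(u)=-2·1; sum ≡ 0  ⇒  +1.
(a,b)_13: α=2, u≡4; β=1, v≡10 (mod 13); (4|13)=+1, (10|13)=+1; sign (−1)^0·+1^1·+1^2 = +1.
(a,b)_7: α=3, u≡4; β=2, v≡3 (mod 7); (4|7)=+1, (3|7)=-1; sign (−1)^0·+1^2·-1^3 = -1.
Ram(-17437, -22607) = {7, ∞}; no ℚ_7-point on the conic.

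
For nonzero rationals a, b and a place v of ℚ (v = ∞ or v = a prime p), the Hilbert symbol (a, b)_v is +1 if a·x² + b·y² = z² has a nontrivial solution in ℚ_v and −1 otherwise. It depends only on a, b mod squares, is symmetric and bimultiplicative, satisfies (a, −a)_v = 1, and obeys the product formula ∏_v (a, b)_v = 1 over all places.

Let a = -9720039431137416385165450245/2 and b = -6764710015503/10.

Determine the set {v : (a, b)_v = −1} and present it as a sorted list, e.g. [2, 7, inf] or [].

Mod squares: a ≡ -34410, b ≡ -85210630. Check v ∈ {∞, 2, 3, 5, 11, 17, 19, 23, 31, 37}.
v=19: a=19^2·(≡3), b=19^1·(≡11) mod 19; (3|19)=-1, (11|19)=+1; (−1)^{2·1·9}·(-1)^1·(+1)^2 = -1.
v=5: a=5^1·(≡3), b=5^-1·(≡1) mod 5; (3|5)=-1, (1|5)=+1; (−1)^{1·-1·2}·(-1)^-1·(+1)^1 = -1.
v=11: a=11^4·(≡1), b=11^2·(≡5) mod 11; (1|11)=+1, (5|11)=+1; (−1)^{4·2·5}·(+1)^2·(+1)^4 = +1.
v=37: a=37^3·(≡6), b=37^1·(≡16) mod 37; (6|37)=-1, (16|37)=+1; (−1)^{3·1·18}·(-1)^1·(+1)^3 = -1.
v=17: a=17^2·(≡1), b=17^1·(≡9) mod 17; (1|17)=+1, (9|17)=+1; (−1)^{2·1·8}·(+1)^1·(+1)^2 = +1.
v=∞: -34410 < 0 and -85210630 < 0  ⇒  (a,b)_∞ = -1.
v=23: a=23^2·(≡20), b=23^1·(≡20) mod 23; (20|23)=-1, (20|23)=-1; (−1)^{2·1·11}·(-1)^1·(-1)^2 = -1.
v=3: a=3^13·(≡2), b=3^8·(≡2) mod 3; (2|3)=-1, (2|3)=-1; (−1)^{13·8·1}·(-1)^8·(-1)^13 = -1.
v=31: a=31^3·(≡23), b=31^1·(≡7) mod 31; (23|31)=-1, (7|31)=+1; (−1)^{3·1·15}·(-1)^1·(+1)^3 = +1.
v=2: v_2(a)=-1, v_2(b)=-1; units ≡ 3, 5 (mod 8); ε·ε+αω+βω = 1·0+-1·1+-1·1 ≡ 0  ⇒  (a,b)_2 = +1.
|Ram(-34410, -85210630)| = 6, even; anisotropic at {3, 5, 19, 23, 37, ∞}.

[3, 5, 19, 23, 37, inf]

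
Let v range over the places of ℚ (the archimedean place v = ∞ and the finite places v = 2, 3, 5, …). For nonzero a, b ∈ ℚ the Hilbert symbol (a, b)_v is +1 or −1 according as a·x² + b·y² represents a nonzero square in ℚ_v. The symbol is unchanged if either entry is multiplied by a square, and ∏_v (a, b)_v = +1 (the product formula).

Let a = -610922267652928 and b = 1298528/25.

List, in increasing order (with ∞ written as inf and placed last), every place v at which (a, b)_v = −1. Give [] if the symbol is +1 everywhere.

Mod squares: a ≡ -5797, b ≡ 81158. Check v ∈ {∞, 2, 5, 7, 11, 17, 31}.
v=∞: -5797 < 0 and 81158 > 0  ⇒  (a,b)_∞ = +1.
v=11: a=11^3·(≡1), b=11^1·(≡6) mod 11; (1|11)=+1, (6|11)=-1; (−1)^{3·1·5}·(+1)^1·(-1)^3 = +1.
v=7: a=7^2·(≡6), b=7^1·(≡1) mod 7; (6|7)=-1, (1|7)=+1; (−1)^{2·1·3}·(-1)^1·(+1)^2 = -1.
v=31: a=31^3·(≡26), b=31^1·(≡4) mod 31; (26|31)=-1, (4|31)=+1; (−1)^{3·1·15}·(-1)^1·(+1)^3 = +1.
v=2: v_2(a)=6, v_2(b)=5; units ≡ 3, 3 (mod 8); ε·ε+αω+βω = 1·1+6·1+5·1 ≡ 0  ⇒  (a,b)_2 = +1.
v=5: a=5^0·(≡2), b=5^-2·(≡3) mod 5; (2|5)=-1, (3|5)=-1; (−1)^{0·-2·2}·(-1)^-2·(-1)^0 = +1.
v=17: a=17^3·(≡9), b=17^1·(≡11) mod 17; (9|17)=+1, (11|17)=-1; (−1)^{3·1·8}·(+1)^1·(-1)^3 = -1.
|Ram(-5797, 81158)| = 2, even; anisotropic at {7, 17}.

[7, 17]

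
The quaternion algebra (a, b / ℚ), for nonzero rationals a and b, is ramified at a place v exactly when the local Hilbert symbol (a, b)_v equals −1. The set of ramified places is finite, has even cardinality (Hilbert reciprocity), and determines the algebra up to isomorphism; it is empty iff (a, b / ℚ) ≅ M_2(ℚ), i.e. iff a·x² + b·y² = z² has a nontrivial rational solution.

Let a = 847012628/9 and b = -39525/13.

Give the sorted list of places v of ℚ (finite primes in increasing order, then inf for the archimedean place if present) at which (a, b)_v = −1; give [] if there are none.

Mod squares: a ≡ 4321493, b ≡ -20553. Check v ∈ {∞, 2, 3, 5, 7, 11, 13, 17, 19, 23, 29, 31}.
v=3: a=3^-2·(≡2), b=3^1·(≡1) mod 3; (2|3)=-1, (1|3)=+1; (−1)^{-2·1·1}·(-1)^1·(+1)^-2 = -1.
v=19: a=19^1·(≡5), b=19^0·(≡4) mod 19; (5|19)=+1, (4|19)=+1; (−1)^{1·0·9}·(+1)^0·(+1)^1 = +1.
v=31: a=31^1·(≡30), b=31^1·(≡14) mod 31; (30|31)=-1, (14|31)=+1; (−1)^{1·1·15}·(-1)^1·(+1)^1 = +1.
v=23: a=23^1·(≡13), b=23^0·(≡8) mod 23; (13|23)=+1, (8|23)=+1; (−1)^{1·0·11}·(+1)^0·(+1)^1 = +1.
v=11: a=11^1·(≡9), b=11^0·(≡10) mod 11; (9|11)=+1, (10|11)=-1; (−1)^{1·0·5}·(+1)^0·(-1)^1 = -1.
v=17: a=17^0·(≡8), b=17^1·(≡16) mod 17; (8|17)=+1, (16|17)=+1; (−1)^{0·1·8}·(+1)^1·(+1)^0 = +1.
v=7: a=7^2·(≡2), b=7^0·(≡3) mod 7; (2|7)=+1, (3|7)=-1; (−1)^{2·0·3}·(+1)^0·(-1)^2 = +1.
v=29: a=29^1·(≡27), b=29^0·(≡18) mod 29; (27|29)=-1, (18|29)=-1; (−1)^{1·0·14}·(-1)^0·(-1)^1 = -1.
v=2: v_2(a)=2, v_2(b)=0; units ≡ 5, 7 (mod 8); ε·ε+αω+βω = 0·1+2·0+0·1 ≡ 0  ⇒  (a,b)_2 = +1.
v=13: a=13^0·(≡8), b=13^-1·(≡8) mod 13; (8|13)=-1, (8|13)=-1; (−1)^{0·-1·6}·(-1)^-1·(-1)^0 = -1.
v=5: a=5^0·(≡2), b=5^2·(≡3) mod 5; (2|5)=-1, (3|5)=-1; (−1)^{0·2·2}·(-1)^2·(-1)^0 = +1.
v=∞: 4321493 > 0 and -20553 < 0  ⇒  (a,b)_∞ = +1.
|Ram(4321493, -20553)| = 4, even; anisotropic at {3, 11, 13, 29}.

[3, 11, 13, 29]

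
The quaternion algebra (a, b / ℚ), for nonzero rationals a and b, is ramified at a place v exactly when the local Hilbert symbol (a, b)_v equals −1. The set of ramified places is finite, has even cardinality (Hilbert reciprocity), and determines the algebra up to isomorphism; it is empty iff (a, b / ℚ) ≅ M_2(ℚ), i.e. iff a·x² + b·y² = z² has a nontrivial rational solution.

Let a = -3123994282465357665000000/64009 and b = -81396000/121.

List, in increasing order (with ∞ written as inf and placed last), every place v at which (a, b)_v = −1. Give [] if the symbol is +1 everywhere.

[2, 7, 17, inf]

Mod squares: a ≡ -1785, b ≡ -22610. Check v ∈ {∞, 2, 3, 5, 7, 11, 13, 17, 19, 23, 41}.
v=2: v_2(a)=6, v_2(b)=5; units ≡ 7, 7 (mod 8); ε·ε+αω+βω = 1·1+6·0+5·0 ≡ 1  ⇒  (a,b)_2 = -1.
v=3: a=3^11·(≡2), b=3^2·(≡1) mod 3; (2|3)=-1, (1|3)=+1; (−1)^{11·2·1}·(-1)^2·(+1)^11 = +1.
v=13: a=13^2·(≡12), b=13^0·(≡4) mod 13; (12|13)=+1, (4|13)=+1; (−1)^{2·0·6}·(+1)^0·(+1)^2 = +1.
v=41: a=41^2·(≡38), b=41^0·(≡6) mod 41; (38|41)=-1, (6|41)=-1; (−1)^{2·0·20}·(-1)^0·(-1)^2 = +1.
v=19: a=19^2·(≡9), b=19^1·(≡9) mod 19; (9|19)=+1, (9|19)=+1; (−1)^{2·1·9}·(+1)^1·(+1)^2 = +1.
v=∞: -1785 < 0 and -22610 < 0  ⇒  (a,b)_∞ = -1.
v=17: a=17^3·(≡10), b=17^1·(≡8) mod 17; (10|17)=-1, (8|17)=+1; (−1)^{3·1·8}·(-1)^1·(+1)^3 = -1.
v=5: a=5^7·(≡2), b=5^3·(≡2) mod 5; (2|5)=-1, (2|5)=-1; (−1)^{7·3·2}·(-1)^3·(-1)^7 = +1.
v=11: a=11^-2·(≡10), b=11^-2·(≡7) mod 11; (10|11)=-1, (7|11)=-1; (−1)^{-2·-2·5}·(-1)^-2·(-1)^-2 = +1.
v=7: a=7^1·(≡2), b=7^1·(≡4) mod 7; (2|7)=+1, (4|7)=+1; (−1)^{1·1·3}·(+1)^1·(+1)^1 = -1.
v=23: a=23^-2·(≡2), b=23^0·(≡21) mod 23; (2|23)=+1, (21|23)=-1; (−1)^{-2·0·11}·(+1)^0·(-1)^-2 = +1.
Ram(-1785, -22610) = {2, 7, 17, ∞}; no ℚ_2-point on the conic.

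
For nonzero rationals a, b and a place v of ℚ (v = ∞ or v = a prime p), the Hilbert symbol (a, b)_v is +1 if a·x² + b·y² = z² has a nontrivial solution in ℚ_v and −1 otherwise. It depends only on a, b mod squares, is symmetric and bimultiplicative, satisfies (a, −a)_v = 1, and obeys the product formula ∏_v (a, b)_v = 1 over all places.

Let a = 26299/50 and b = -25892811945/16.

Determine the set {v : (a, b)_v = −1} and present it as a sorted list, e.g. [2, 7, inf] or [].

[2, 5, 7, 11, 13, 17]

(a, b) ≡ (182, -6545) mod (ℚ^×)²; places V = {2, 3, 5, 7, 11, 13, 17, ∞}.
(a,b)_13: α=1, u≡9; β=2, v≡8 (mod 13); (9|13)=+1, (8|13)=-1; sign (−1)^0·+1^2·-1^1 = -1.
(a,b)_∞: sgn(182)=+, sgn(-6545)=−, so +1.
(a,b)_17: α=2, u≡11; β=3, v≡10 (mod 17); (11|17)=-1, (10|17)=-1; sign (−1)^0·-1^3·-1^2 = -1.
(a,b)_7: α=1, u≡5; β=1, v≡5 (mod 7); (5|7)=-1, (5|7)=-1; sign (−1)^1·-1^1·-1^1 = -1.
(a,b)_3: α=0, u≡2; β=4, v≡1 (mod 3); (2|3)=-1, (1|3)=+1; sign (−1)^0·-1^4·+1^0 = +1.
(a,b)_2: α=-1, β=-4; u≡3, v≡7 (mod 8); ε(u)ε(v)=1·1, αω(v)=-1·0, βω(u)=-4·1; sum ≡ 1  ⇒  -1.
(a,b)_11: α=0, u≡7; β=1, v≡8 (mod 11); (7|11)=-1, (8|11)=-1; sign (−1)^0·-1^1·-1^0 = -1.
(a,b)_5: α=-2, u≡2; β=1, v≡1 (mod 5); (2|5)=-1, (1|5)=+1; sign (−1)^0·-1^1·+1^-2 = -1.
Ram(182, -6545) = {2, 5, 7, 11, 13, 17}; no ℚ_2-point on the conic.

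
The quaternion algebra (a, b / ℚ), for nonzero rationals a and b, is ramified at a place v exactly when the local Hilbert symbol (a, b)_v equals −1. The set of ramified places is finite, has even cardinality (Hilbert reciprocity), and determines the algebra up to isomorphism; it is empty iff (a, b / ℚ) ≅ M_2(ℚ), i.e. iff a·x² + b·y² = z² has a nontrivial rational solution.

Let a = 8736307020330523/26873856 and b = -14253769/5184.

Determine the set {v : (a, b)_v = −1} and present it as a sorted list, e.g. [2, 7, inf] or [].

Mod squares: a ≡ 43, b ≡ -49321. Check v ∈ {∞, 2, 3, 17, 31, 37, 43}.
v=2: v_2(a)=-12, v_2(b)=-6; units ≡ 3, 7 (mod 8); ε·ε+αω+βω = 1·1+-12·0+-6·1 ≡ 1  ⇒  (a,b)_2 = -1.
v=∞: 43 > 0 and -49321 < 0  ⇒  (a,b)_∞ = +1.
v=43: a=43^3·(≡6), b=43^1·(≡36) mod 43; (6|43)=+1, (36|43)=+1; (−1)^{3·1·21}·(+1)^1·(+1)^3 = -1.
v=3: a=3^-8·(≡1), b=3^-4·(≡2) mod 3; (1|3)=+1, (2|3)=-1; (−1)^{-8·-4·1}·(+1)^-4·(-1)^-8 = +1.
v=17: a=17^4·(≡8), b=17^2·(≡4) mod 17; (8|17)=+1, (4|17)=+1; (−1)^{4·2·8}·(+1)^2·(+1)^4 = +1.
v=31: a=31^2·(≡12), b=31^1·(≡30) mod 31; (12|31)=-1, (30|31)=-1; (−1)^{2·1·15}·(-1)^1·(-1)^2 = -1.
v=37: a=37^2·(≡23), b=37^1·(≡11) mod 37; (23|37)=-1, (11|37)=+1; (−1)^{2·1·18}·(-1)^1·(+1)^2 = -1.
|Ram(43, -49321)| = 4, even; anisotropic at {2, 31, 37, 43}.

[2, 31, 37, 43]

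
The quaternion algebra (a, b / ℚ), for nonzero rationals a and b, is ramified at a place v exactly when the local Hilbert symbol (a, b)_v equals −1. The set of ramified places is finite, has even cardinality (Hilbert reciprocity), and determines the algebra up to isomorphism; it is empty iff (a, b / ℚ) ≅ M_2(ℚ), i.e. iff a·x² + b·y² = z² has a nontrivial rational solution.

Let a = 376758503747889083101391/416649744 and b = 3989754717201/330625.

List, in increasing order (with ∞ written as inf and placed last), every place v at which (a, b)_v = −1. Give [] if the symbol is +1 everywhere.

(a, b) ≡ (551, 3812369) mod (ℚ^×)²; places V = {2, 3, 5, 7, 11, 17, 19, 23, 29, 31, 37, ∞}.
(a,b)_3: α=-12, u≡2; β=2, v≡2 (mod 3); (2|3)=-1, (2|3)=-1; sign (−1)^0·-1^2·-1^-12 = +1.
(a,b)_23: α=0, u≡10; β=-2, v≡6 (mod 23); (10|23)=-1, (6|23)=+1; sign (−1)^0·-1^-2·+1^0 = +1.
(a,b)_∞: sgn(551)=+, sgn(3812369)=+, so +1.
(a,b)_29: α=3, u≡12; β=1, v≡23 (mod 29); (12|29)=-1, (23|29)=+1; sign (−1)^0·-1^1·+1^3 = -1.
(a,b)_11: α=2, u≡9; β=3, v≡8 (mod 11); (9|11)=+1, (8|11)=-1; sign (−1)^0·+1^3·-1^2 = +1.
(a,b)_17: α=2, u≡7; β=1, v≡10 (mod 17); (7|17)=-1, (10|17)=-1; sign (−1)^0·-1^1·-1^2 = -1.
(a,b)_7: α=-2, u≡6; β=0, v≡1 (mod 7); (6|7)=-1, (1|7)=+1; sign (−1)^0·-1^0·+1^-2 = +1.
(a,b)_37: α=2, u≡1; β=1, v≡24 (mod 37); (1|37)=+1, (24|37)=-1; sign (−1)^0·+1^1·-1^2 = +1.
(a,b)_31: α=0, u≡29; β=2, v≡8 (mod 31); (29|31)=-1, (8|31)=+1; sign (−1)^0·-1^2·+1^0 = +1.
(a,b)_5: α=0, u≡4; β=-4, v≡4 (mod 5); (4|5)=+1, (4|5)=+1; sign (−1)^0·+1^-4·+1^0 = +1.
(a,b)_19: α=9, u≡3; β=1, v≡7 (mod 19); (3|19)=-1, (7|19)=+1; sign (−1)^1·-1^1·+1^9 = +1.
(a,b)_2: α=-4, β=0; u≡7, v≡1 (mod 8); ε(u)ε(v)=1·0, αω(v)=-4·0, βω(u)=0·0; sum ≡ 0  ⇒  +1.
|Ram(551, 3812369)| = 2, even; anisotropic at {17, 29}.

[17, 29]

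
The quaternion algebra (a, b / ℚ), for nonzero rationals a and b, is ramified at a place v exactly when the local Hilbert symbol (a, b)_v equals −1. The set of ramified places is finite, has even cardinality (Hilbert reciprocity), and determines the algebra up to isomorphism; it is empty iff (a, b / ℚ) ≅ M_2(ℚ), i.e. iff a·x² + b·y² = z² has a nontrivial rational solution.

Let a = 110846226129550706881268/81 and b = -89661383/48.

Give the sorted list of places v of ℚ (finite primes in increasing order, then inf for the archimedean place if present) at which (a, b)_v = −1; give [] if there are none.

[3, 19, 23, 47]

(a, b) ≡ (5894693, -930741) mod (ℚ^×)²; places V = {2, 3, 7, 13, 17, 19, 23, 41, 47, ∞}.
(a,b)_3: α=-4, u≡2; β=-1, v≡1 (mod 3); (2|3)=-1, (1|3)=+1; sign (−1)^0·-1^-1·+1^-4 = -1.
(a,b)_2: α=2, β=-4; u≡5, v≡3 (mod 8); ε(u)ε(v)=0·1, αω(v)=2·1, βω(u)=-4·1; sum ≡ 0  ⇒  +1.
(a,b)_13: α=2, u≡10; β=0, v≡8 (mod 13); (10|13)=+1, (8|13)=-1; sign (−1)^0·+1^0·-1^2 = +1.
(a,b)_17: α=2, u≡14; β=2, v≡16 (mod 17); (14|17)=-1, (16|17)=+1; sign (−1)^0·-1^2·+1^2 = +1.
(a,b)_19: α=1, u≡3; β=0, v≡13 (mod 19); (3|19)=-1, (13|19)=-1; sign (−1)^0·-1^0·-1^1 = -1.
(a,b)_41: α=3, u≡15; β=1, v≡11 (mod 41); (15|41)=-1, (11|41)=-1; sign (−1)^0·-1^1·-1^3 = +1.
(a,b)_47: α=3, u≡33; β=1, v≡41 (mod 47); (33|47)=-1, (41|47)=-1; sign (−1)^1·-1^1·-1^3 = -1.
(a,b)_∞: sgn(5894693)=+, sgn(-930741)=−, so +1.
(a,b)_7: α=3, u≡3; β=1, v≡1 (mod 7); (3|7)=-1, (1|7)=+1; sign (−1)^1·-1^1·+1^3 = +1.
(a,b)_23: α=3, u≡2; β=1, v≡9 (mod 23); (2|23)=+1, (9|23)=+1; sign (−1)^1·+1^1·+1^3 = -1.
(5894693, -930741 / ℚ) ramifies at {3, 19, 23, 47}: a division algebra.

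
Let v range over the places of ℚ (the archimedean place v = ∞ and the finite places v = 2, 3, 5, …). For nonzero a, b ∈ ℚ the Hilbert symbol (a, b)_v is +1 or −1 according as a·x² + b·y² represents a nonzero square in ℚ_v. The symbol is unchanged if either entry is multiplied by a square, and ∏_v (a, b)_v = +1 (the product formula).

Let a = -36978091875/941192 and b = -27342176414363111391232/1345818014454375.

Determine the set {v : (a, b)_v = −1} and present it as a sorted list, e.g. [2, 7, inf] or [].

(a, b) ≡ (-86, -204631) mod (ℚ^×)²; places V = {2, 3, 5, 7, 11, 17, 19, 23, 31, 41, 43, ∞}.
(a,b)_41: α=0, u≡9; β=1, v≡15 (mod 41); (9|41)=+1, (15|41)=-1; sign (−1)^0·+1^1·-1^0 = +1.
(a,b)_17: α=2, u≡9; β=4, v≡2 (mod 17); (9|17)=+1, (2|17)=+1; sign (−1)^0·+1^4·+1^2 = +1.
(a,b)_2: α=-3, β=24; u≡5, v≡1 (mod 8); ε(u)ε(v)=0·0, αω(v)=-3·0, βω(u)=24·1; sum ≡ 0  ⇒  +1.
(a,b)_7: α=-6, u≡3; β=-11, v≡5 (mod 7); (3|7)=-1, (5|7)=-1; sign (−1)^0·-1^-11·-1^-6 = -1.
(a,b)_5: α=4, u≡4; β=-4, v≡4 (mod 5); (4|5)=+1, (4|5)=+1; sign (−1)^0·+1^-4·+1^4 = +1.
(a,b)_3: α=2, u≡1; β=-2, v≡2 (mod 3); (1|3)=+1, (2|3)=-1; sign (−1)^0·+1^-2·-1^2 = +1.
(a,b)_11: α=0, u≡10; β=-2, v≡2 (mod 11); (10|11)=-1, (2|11)=-1; sign (−1)^0·-1^-2·-1^0 = +1.
(a,b)_31: α=0, u≡19; β=1, v≡1 (mod 31); (19|31)=+1, (1|31)=+1; sign (−1)^0·+1^1·+1^0 = +1.
(a,b)_23: α=2, u≡18; β=1, v≡13 (mod 23); (18|23)=+1, (13|23)=+1; sign (−1)^0·+1^1·+1^2 = +1.
(a,b)_43: α=1, u≡16; β=2, v≡13 (mod 43); (16|43)=+1, (13|43)=+1; sign (−1)^0·+1^2·+1^1 = +1.
(a,b)_∞: sgn(-86)=−, sgn(-204631)=−, so -1.
(a,b)_19: α=0, u≡17; β=2, v≡18 (mod 19); (17|19)=+1, (18|19)=-1; sign (−1)^0·+1^2·-1^0 = +1.
|Ram(-86, -204631)| = 2, even; anisotropic at {7, ∞}.

[7, inf]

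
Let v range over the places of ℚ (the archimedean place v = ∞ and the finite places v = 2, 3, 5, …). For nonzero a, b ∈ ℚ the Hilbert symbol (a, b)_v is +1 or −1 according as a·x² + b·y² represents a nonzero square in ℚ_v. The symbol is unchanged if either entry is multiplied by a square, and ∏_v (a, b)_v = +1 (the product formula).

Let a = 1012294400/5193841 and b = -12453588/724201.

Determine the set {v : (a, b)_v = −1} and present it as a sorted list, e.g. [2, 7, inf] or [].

[2, 7, 19, 23]

(a, b) ≡ (299, -133) mod (ℚ^×)²; places V = {2, 3, 5, 7, 13, 17, 19, 23, 37, 43, 53, ∞}.
(a,b)_23: α=3, u≡8; β=-2, v≡7 (mod 23); (8|23)=+1, (7|23)=-1; sign (−1)^0·+1^-2·-1^3 = -1.
(a,b)_19: α=0, u≡12; β=1, v≡3 (mod 19); (12|19)=-1, (3|19)=-1; sign (−1)^0·-1^1·-1^0 = -1.
(a,b)_17: α=0, u≡7; β=2, v≡3 (mod 17); (7|17)=-1, (3|17)=-1; sign (−1)^0·-1^2·-1^0 = +1.
(a,b)_37: α=0, u≡26; β=-2, v≡22 (mod 37); (26|37)=+1, (22|37)=-1; sign (−1)^0·+1^-2·-1^0 = +1.
(a,b)_∞: sgn(299)=+, sgn(-133)=−, so +1.
(a,b)_53: α=-2, u≡50; β=0, v≡45 (mod 53); (50|53)=-1, (45|53)=-1; sign (−1)^0·-1^0·-1^-2 = +1.
(a,b)_43: α=-2, u≡13; β=0, v≡20 (mod 43); (13|43)=+1, (20|43)=-1; sign (−1)^0·+1^0·-1^-2 = +1.
(a,b)_7: α=0, u≡6; β=1, v≡4 (mod 7); (6|7)=-1, (4|7)=+1; sign (−1)^0·-1^1·+1^0 = -1.
(a,b)_13: α=1, u≡3; β=0, v≡10 (mod 13); (3|13)=+1, (10|13)=+1; sign (−1)^0·+1^0·+1^1 = +1.
(a,b)_5: α=2, u≡1; β=0, v≡2 (mod 5); (1|5)=+1, (2|5)=-1; sign (−1)^0·+1^0·-1^2 = +1.
(a,b)_2: α=8, β=2; u≡3, v≡3 (mod 8); ε(u)ε(v)=1·1, αω(v)=8·1, βω(u)=2·1; sum ≡ 1  ⇒  -1.
(a,b)_3: α=0, u≡2; β=4, v≡2 (mod 3); (2|3)=-1, (2|3)=-1; sign (−1)^0·-1^4·-1^0 = +1.
(299, -133 / ℚ) ramifies at {2, 7, 19, 23}: a division algebra.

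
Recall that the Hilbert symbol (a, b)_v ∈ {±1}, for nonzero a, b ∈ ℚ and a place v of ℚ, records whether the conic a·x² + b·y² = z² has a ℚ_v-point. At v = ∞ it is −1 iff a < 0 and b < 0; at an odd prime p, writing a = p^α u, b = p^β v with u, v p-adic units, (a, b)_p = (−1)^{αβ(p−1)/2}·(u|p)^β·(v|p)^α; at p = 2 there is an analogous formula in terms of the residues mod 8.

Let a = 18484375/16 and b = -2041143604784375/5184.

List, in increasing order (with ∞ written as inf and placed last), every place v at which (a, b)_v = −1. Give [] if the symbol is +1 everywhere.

Mod squares: a ≡ 7, b ≡ -455. Check v ∈ {∞, 2, 3, 5, 7, 13, 19}.
v=3: a=3^0·(≡1), b=3^-4·(≡1) mod 3; (1|3)=+1, (1|3)=+1; (−1)^{0·-4·1}·(+1)^-4·(+1)^0 = +1.
v=5: a=5^6·(≡3), b=5^5·(≡1) mod 5; (3|5)=-1, (1|5)=+1; (−1)^{6·5·2}·(-1)^5·(+1)^6 = -1.
v=7: a=7^1·(≡4), b=7^7·(≡3) mod 7; (4|7)=+1, (3|7)=-1; (−1)^{1·7·3}·(+1)^7·(-1)^1 = +1.
v=∞: 7 > 0 and -455 < 0  ⇒  (a,b)_∞ = +1.
v=2: v_2(a)=-4, v_2(b)=-6; units ≡ 7, 1 (mod 8); ε·ε+αω+βω = 1·0+-4·0+-6·0 ≡ 0  ⇒  (a,b)_2 = +1.
v=13: a=13^2·(≡2), b=13^3·(≡9) mod 13; (2|13)=-1, (9|13)=+1; (−1)^{2·3·6}·(-1)^3·(+1)^2 = -1.
v=19: a=19^0·(≡1), b=19^2·(≡5) mod 19; (1|19)=+1, (5|19)=+1; (−1)^{0·2·9}·(+1)^2·(+1)^0 = +1.
|Ram(7, -455)| = 2, even; anisotropic at {5, 13}.

[5, 13]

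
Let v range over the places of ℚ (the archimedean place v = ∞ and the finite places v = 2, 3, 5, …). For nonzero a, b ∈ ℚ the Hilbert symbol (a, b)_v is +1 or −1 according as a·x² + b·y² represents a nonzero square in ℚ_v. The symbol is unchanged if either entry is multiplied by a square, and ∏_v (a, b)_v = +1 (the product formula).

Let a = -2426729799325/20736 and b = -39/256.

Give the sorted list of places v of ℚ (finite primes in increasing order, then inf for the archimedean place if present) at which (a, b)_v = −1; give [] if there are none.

[3, inf]

(a, b) ≡ (-13, -39) mod (ℚ^×)²; places V = {2, 3, 5, 13, 17, 23, ∞}.
(a,b)_13: α=3, u≡3; β=1, v≡4 (mod 13); (3|13)=+1, (4|13)=+1; sign (−1)^0·+1^1·+1^3 = +1.
(a,b)_23: α=2, u≡10; β=0, v≡10 (mod 23); (10|23)=-1, (10|23)=-1; sign (−1)^0·-1^0·-1^2 = +1.
(a,b)_17: α=4, u≡16; β=0, v≡12 (mod 17); (16|17)=+1, (12|17)=-1; sign (−1)^0·+1^0·-1^4 = +1.
(a,b)_3: α=-4, u≡2; β=1, v≡2 (mod 3); (2|3)=-1, (2|3)=-1; sign (−1)^0·-1^1·-1^-4 = -1.
(a,b)_2: α=-8, β=-8; u≡3, v≡1 (mod 8); ε(u)ε(v)=1·0, αω(v)=-8·0, βω(u)=-8·1; sum ≡ 0  ⇒  +1.
(a,b)_5: α=2, u≡2; β=0, v≡1 (mod 5); (2|5)=-1, (1|5)=+1; sign (−1)^0·-1^0·+1^2 = +1.
(a,b)_∞: sgn(-13)=−, sgn(-39)=−, so -1.
(-13, -39 / ℚ) ramifies at {3, ∞}: a division algebra.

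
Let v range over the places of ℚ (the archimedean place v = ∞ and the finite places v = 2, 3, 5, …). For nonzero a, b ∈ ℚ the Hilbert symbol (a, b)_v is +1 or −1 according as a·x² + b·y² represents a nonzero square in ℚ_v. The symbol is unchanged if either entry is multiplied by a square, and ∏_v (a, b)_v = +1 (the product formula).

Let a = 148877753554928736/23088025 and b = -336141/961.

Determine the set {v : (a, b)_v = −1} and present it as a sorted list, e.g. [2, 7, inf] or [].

[13, 17]

Mod squares: a ≡ 10166, b ≡ -221. Check v ∈ {∞, 2, 3, 5, 13, 17, 23, 31, 37}.
v=2: v_2(a)=5, v_2(b)=0; units ≡ 3, 3 (mod 8); ε·ε+αω+βω = 1·1+5·1+0·1 ≡ 0  ⇒  (a,b)_2 = +1.
v=3: a=3^4·(≡2), b=3^2·(≡1) mod 3; (2|3)=-1, (1|3)=+1; (−1)^{4·2·1}·(-1)^2·(+1)^4 = +1.
v=31: a=31^-4·(≡23), b=31^-2·(≡23) mod 31; (23|31)=-1, (23|31)=-1; (−1)^{-4·-2·15}·(-1)^-2·(-1)^-4 = +1.
v=37: a=37^2·(≡25), b=37^0·(≡33) mod 37; (25|37)=+1, (33|37)=+1; (−1)^{2·0·18}·(+1)^0·(+1)^2 = +1.
v=∞: 10166 > 0 and -221 < 0  ⇒  (a,b)_∞ = +1.
v=5: a=5^-2·(≡1), b=5^0·(≡4) mod 5; (1|5)=+1, (4|5)=+1; (−1)^{-2·0·2}·(+1)^0·(+1)^-2 = +1.
v=17: a=17^3·(≡3), b=17^1·(≡13) mod 17; (3|17)=-1, (13|17)=+1; (−1)^{3·1·8}·(-1)^1·(+1)^3 = -1.
v=23: a=23^1·(≡20), b=23^0·(≡13) mod 23; (20|23)=-1, (13|23)=+1; (−1)^{1·0·11}·(-1)^0·(+1)^1 = +1.
v=13: a=13^5·(≡5), b=13^3·(≡10) mod 13; (5|13)=-1, (10|13)=+1; (−1)^{5·3·6}·(-1)^3·(+1)^5 = -1.
|Ram(10166, -221)| = 2, even; anisotropic at {13, 17}.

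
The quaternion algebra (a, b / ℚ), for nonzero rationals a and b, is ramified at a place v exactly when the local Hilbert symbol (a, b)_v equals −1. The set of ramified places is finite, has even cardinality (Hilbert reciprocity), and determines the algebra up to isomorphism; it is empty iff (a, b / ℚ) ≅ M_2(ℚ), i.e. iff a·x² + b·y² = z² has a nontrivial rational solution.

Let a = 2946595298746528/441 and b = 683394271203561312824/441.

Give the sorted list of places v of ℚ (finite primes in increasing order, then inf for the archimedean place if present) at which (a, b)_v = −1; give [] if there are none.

[2, 23, 31, 41]

(a, b) ≡ (18538, 142130846) mod (ℚ^×)²; places V = {2, 3, 7, 11, 13, 17, 23, 31, 41, ∞}.
(a,b)_13: α=3, u≡4; β=3, v≡1 (mod 13); (4|13)=+1, (1|13)=+1; sign (−1)^0·+1^3·+1^3 = +1.
(a,b)_31: α=1, u≡1; β=1, v≡8 (mod 31); (1|31)=+1, (8|31)=+1; sign (−1)^1·+1^1·+1^1 = -1.
(a,b)_2: α=5, β=3; u≡5, v≡7 (mod 8); ε(u)ε(v)=0·1, αω(v)=5·0, βω(u)=3·1; sum ≡ 1  ⇒  -1.
(a,b)_7: α=-2, u≡1; β=-2, v≡1 (mod 7); (1|7)=+1, (1|7)=+1; sign (−1)^0·+1^-2·+1^-2 = +1.
(a,b)_11: α=2, u≡3; β=5, v≡3 (mod 11); (3|11)=+1, (3|11)=+1; sign (−1)^0·+1^5·+1^2 = +1.
(a,b)_∞: sgn(18538)=+, sgn(142130846)=+, so +1.
(a,b)_3: α=-2, u≡1; β=-2, v≡2 (mod 3); (1|3)=+1, (2|3)=-1; sign (−1)^0·+1^-2·-1^-2 = +1.
(a,b)_17: α=2, u≡15; β=3, v≡8 (mod 17); (15|17)=+1, (8|17)=+1; sign (−1)^0·+1^3·+1^2 = +1.
(a,b)_41: α=2, u≡28; β=3, v≡6 (mod 41); (28|41)=-1, (6|41)=-1; sign (−1)^0·-1^3·-1^2 = -1.
(a,b)_23: α=1, u≡1; β=1, v≡12 (mod 23); (1|23)=+1, (12|23)=+1; sign (−1)^1·+1^1·+1^1 = -1.
|Ram(18538, 142130846)| = 4, even; anisotropic at {2, 23, 31, 41}.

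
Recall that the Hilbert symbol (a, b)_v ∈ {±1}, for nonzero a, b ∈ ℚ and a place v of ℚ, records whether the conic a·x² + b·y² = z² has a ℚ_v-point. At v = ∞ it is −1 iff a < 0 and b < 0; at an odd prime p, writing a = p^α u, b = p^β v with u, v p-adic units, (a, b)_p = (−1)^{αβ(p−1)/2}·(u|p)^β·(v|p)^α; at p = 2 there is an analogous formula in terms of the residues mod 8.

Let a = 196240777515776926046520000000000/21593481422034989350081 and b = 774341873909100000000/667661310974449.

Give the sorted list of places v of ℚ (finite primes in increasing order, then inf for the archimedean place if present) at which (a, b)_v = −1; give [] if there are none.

[2, 3, 7, 19, 31, 37]

Mod squares: a ≡ 51243, b ≡ 4423979. Check v ∈ {∞, 2, 3, 5, 7, 11, 19, 23, 29, 31, 37, 41, 43, 47, 53}.
v=43: a=43^2·(≡37), b=43^0·(≡38) mod 43; (37|43)=-1, (38|43)=+1; (−1)^{2·0·21}·(-1)^0·(+1)^2 = +1.
v=2: v_2(a)=12, v_2(b)=8; units ≡ 3, 3 (mod 8); ε·ε+αω+βω = 1·1+12·1+8·1 ≡ 1  ⇒  (a,b)_2 = -1.
v=37: a=37^2·(≡24), b=37^1·(≡6) mod 37; (24|37)=-1, (6|37)=-1; (−1)^{2·1·18}·(-1)^1·(-1)^2 = -1.
v=41: a=41^-2·(≡13), b=41^-2·(≡28) mod 41; (13|41)=-1, (28|41)=-1; (−1)^{-2·-2·20}·(-1)^-2·(-1)^-2 = +1.
v=5: a=5^10·(≡3), b=5^8·(≡4) mod 5; (3|5)=-1, (4|5)=+1; (−1)^{10·8·2}·(-1)^8·(+1)^10 = +1.
v=31: a=31^1·(≡19), b=31^1·(≡9) mod 31; (19|31)=+1, (9|31)=+1; (−1)^{1·1·15}·(+1)^1·(+1)^1 = -1.
v=19: a=19^1·(≡15), b=19^1·(≡3) mod 19; (15|19)=-1, (3|19)=-1; (−1)^{1·1·9}·(-1)^1·(-1)^1 = -1.
v=47: a=47^-4·(≡11), b=47^-2·(≡43) mod 47; (11|47)=-1, (43|47)=-1; (−1)^{-4·-2·23}·(-1)^-2·(-1)^-4 = +1.
v=3: a=3^9·(≡2), b=3^6·(≡2) mod 3; (2|3)=-1, (2|3)=-1; (−1)^{9·6·1}·(-1)^6·(-1)^9 = -1.
v=53: a=53^-2·(≡14), b=53^-2·(≡6) mod 53; (14|53)=-1, (6|53)=+1; (−1)^{-2·-2·26}·(-1)^-2·(+1)^-2 = +1.
v=11: a=11^-6·(≡1), b=11^-2·(≡7) mod 11; (1|11)=+1, (7|11)=-1; (−1)^{-6·-2·5}·(+1)^-2·(-1)^-6 = +1.
v=7: a=7^8·(≡3), b=7^5·(≡4) mod 7; (3|7)=-1, (4|7)=+1; (−1)^{8·5·3}·(-1)^5·(+1)^8 = -1.
v=∞: 51243 > 0 and 4423979 > 0  ⇒  (a,b)_∞ = +1.
v=29: a=29^1·(≡18), b=29^1·(≡3) mod 29; (18|29)=-1, (3|29)=-1; (−1)^{1·1·14}·(-1)^1·(-1)^1 = +1.
v=23: a=23^-2·(≡7), b=23^-2·(≡7) mod 23; (7|23)=-1, (7|23)=-1; (−1)^{-2·-2·11}·(-1)^-2·(-1)^-2 = +1.
Ram(51243, 4423979) = {2, 3, 7, 19, 31, 37}; no ℚ_2-point on the conic.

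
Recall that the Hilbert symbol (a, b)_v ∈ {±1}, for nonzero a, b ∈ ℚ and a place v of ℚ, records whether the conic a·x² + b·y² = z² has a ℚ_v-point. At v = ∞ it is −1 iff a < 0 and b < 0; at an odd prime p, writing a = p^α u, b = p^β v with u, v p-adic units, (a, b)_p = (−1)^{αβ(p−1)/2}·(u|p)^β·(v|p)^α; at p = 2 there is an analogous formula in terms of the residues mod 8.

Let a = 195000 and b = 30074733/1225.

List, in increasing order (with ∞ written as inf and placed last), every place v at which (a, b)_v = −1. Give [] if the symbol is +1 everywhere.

[2, 13]

Mod squares: a ≡ 78, b ≡ 13. Check v ∈ {∞, 2, 3, 5, 7, 13}.
v=2: v_2(a)=3, v_2(b)=0; units ≡ 7, 5 (mod 8); ε·ε+αω+βω = 1·0+3·1+0·0 ≡ 1  ⇒  (a,b)_2 = -1.
v=∞: 78 > 0 and 13 > 0  ⇒  (a,b)_∞ = +1.
v=5: a=5^4·(≡2), b=5^-2·(≡2) mod 5; (2|5)=-1, (2|5)=-1; (−1)^{4·-2·2}·(-1)^-2·(-1)^4 = +1.
v=3: a=3^1·(≡2), b=3^4·(≡1) mod 3; (2|3)=-1, (1|3)=+1; (−1)^{1·4·1}·(-1)^4·(+1)^1 = +1.
v=7: a=7^0·(≡1), b=7^-2·(≡6) mod 7; (1|7)=+1, (6|7)=-1; (−1)^{0·-2·3}·(+1)^-2·(-1)^0 = +1.
v=13: a=13^1·(≡11), b=13^5·(≡1) mod 13; (11|13)=-1, (1|13)=+1; (−1)^{1·5·6}·(-1)^5·(+1)^1 = -1.
|Ram(78, 13)| = 2, even; anisotropic at {2, 13}.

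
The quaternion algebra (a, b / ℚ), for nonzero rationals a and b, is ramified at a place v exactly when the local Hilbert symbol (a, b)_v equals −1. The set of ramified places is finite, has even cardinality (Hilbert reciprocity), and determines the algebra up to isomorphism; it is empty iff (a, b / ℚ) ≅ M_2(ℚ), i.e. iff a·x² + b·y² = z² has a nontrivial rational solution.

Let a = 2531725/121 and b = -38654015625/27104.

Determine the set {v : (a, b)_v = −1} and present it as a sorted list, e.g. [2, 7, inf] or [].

[2, 7, 19, 23]

Mod squares: a ≡ 101269, b ≡ -3848222. Check v ∈ {∞, 2, 3, 5, 7, 11, 17, 19, 23, 37}.
v=11: a=11^-2·(≡9), b=11^-2·(≡7) mod 11; (9|11)=+1, (7|11)=-1; (−1)^{-2·-2·5}·(+1)^-2·(-1)^-2 = +1.
v=5: a=5^2·(≡4), b=5^6·(≡2) mod 5; (4|5)=+1, (2|5)=-1; (−1)^{2·6·2}·(+1)^6·(-1)^2 = +1.
v=37: a=37^1·(≡16), b=37^1·(≡10) mod 37; (16|37)=+1, (10|37)=+1; (−1)^{1·1·18}·(+1)^1·(+1)^1 = +1.
v=23: a=23^1·(≡11), b=23^1·(≡5) mod 23; (11|23)=-1, (5|23)=-1; (−1)^{1·1·11}·(-1)^1·(-1)^1 = -1.
v=17: a=17^1·(≡11), b=17^1·(≡11) mod 17; (11|17)=-1, (11|17)=-1; (−1)^{1·1·8}·(-1)^1·(-1)^1 = +1.
v=∞: 101269 > 0 and -3848222 < 0  ⇒  (a,b)_∞ = +1.
v=2: v_2(a)=0, v_2(b)=-5; units ≡ 5, 1 (mod 8); ε·ε+αω+βω = 0·0+0·0+-5·1 ≡ 1  ⇒  (a,b)_2 = -1.
v=3: a=3^0·(≡1), b=3^2·(≡1) mod 3; (1|3)=+1, (1|3)=+1; (−1)^{0·2·1}·(+1)^2·(+1)^0 = +1.
v=19: a=19^0·(≡10), b=19^1·(≡18) mod 19; (10|19)=-1, (18|19)=-1; (−1)^{0·1·9}·(-1)^1·(-1)^0 = -1.
v=7: a=7^1·(≡3), b=7^-1·(≡6) mod 7; (3|7)=-1, (6|7)=-1; (−1)^{1·-1·3}·(-1)^-1·(-1)^1 = -1.
Ram(101269, -3848222) = {2, 7, 19, 23}; no ℚ_2-point on the conic.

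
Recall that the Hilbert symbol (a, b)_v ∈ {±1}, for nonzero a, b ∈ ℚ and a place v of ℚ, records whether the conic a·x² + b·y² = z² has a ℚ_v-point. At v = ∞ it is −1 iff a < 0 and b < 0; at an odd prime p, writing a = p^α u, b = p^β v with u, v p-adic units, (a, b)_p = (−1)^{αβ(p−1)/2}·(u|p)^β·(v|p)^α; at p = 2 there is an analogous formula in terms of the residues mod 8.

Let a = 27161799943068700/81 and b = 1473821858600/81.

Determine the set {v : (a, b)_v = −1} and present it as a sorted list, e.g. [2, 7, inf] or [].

[7, 41]

(a, b) ≡ (7, 516026) mod (ℚ^×)²; places V = {2, 3, 5, 7, 13, 29, 31, 41, ∞}.
(a,b)_31: α=2, u≡14; β=1, v≡11 (mod 31); (14|31)=+1, (11|31)=-1; sign (−1)^0·+1^1·-1^2 = +1.
(a,b)_29: α=2, u≡28; β=1, v≡12 (mod 29); (28|29)=+1, (12|29)=-1; sign (−1)^0·+1^1·-1^2 = +1.
(a,b)_13: α=4, u≡11; β=4, v≡12 (mod 13); (11|13)=-1, (12|13)=+1; sign (−1)^0·-1^4·+1^4 = +1.
(a,b)_5: α=2, u≡3; β=2, v≡4 (mod 5); (3|5)=-1, (4|5)=+1; sign (−1)^0·-1^2·+1^2 = +1.
(a,b)_∞: sgn(7)=+, sgn(516026)=+, so +1.
(a,b)_41: α=2, u≡22; β=1, v≡40 (mod 41); (22|41)=-1, (40|41)=+1; sign (−1)^0·-1^1·+1^2 = -1.
(a,b)_2: α=2, β=3; u≡7, v≡5 (mod 8); ε(u)ε(v)=1·0, αω(v)=2·1, βω(u)=3·0; sum ≡ 0  ⇒  +1.
(a,b)_3: α=-4, u≡1; β=-4, v≡2 (mod 3); (1|3)=+1, (2|3)=-1; sign (−1)^0·+1^-4·-1^-4 = +1.
(a,b)_7: α=1, u≡1; β=1, v≡4 (mod 7); (1|7)=+1, (4|7)=+1; sign (−1)^1·+1^1·+1^1 = -1.
|Ram(7, 516026)| = 2, even; anisotropic at {7, 41}.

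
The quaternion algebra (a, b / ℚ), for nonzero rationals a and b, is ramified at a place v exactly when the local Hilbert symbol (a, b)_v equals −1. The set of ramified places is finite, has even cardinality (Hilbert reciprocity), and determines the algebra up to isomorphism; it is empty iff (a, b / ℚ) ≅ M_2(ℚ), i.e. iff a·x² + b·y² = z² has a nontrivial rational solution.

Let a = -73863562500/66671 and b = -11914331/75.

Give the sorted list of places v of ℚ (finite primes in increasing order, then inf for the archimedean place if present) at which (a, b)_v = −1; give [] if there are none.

[3, 13, 37, inf]

(a, b) ≡ (-428127, -211497) mod (ℚ^×)²; places V = {2, 3, 5, 7, 11, 13, 17, 19, 29, 37, ∞}.
(a,b)_2: α=2, β=0; u≡1, v≡7 (mod 8); ε(u)ε(v)=0·1, αω(v)=2·0, βω(u)=0·0; sum ≡ 0  ⇒  +1.
(a,b)_7: α=1, u≡5; β=0, v≡1 (mod 7); (5|7)=-1, (1|7)=+1; sign (−1)^0·-1^0·+1^1 = +1.
(a,b)_5: α=6, u≡2; β=-2, v≡3 (mod 5); (2|5)=-1, (3|5)=-1; sign (−1)^0·-1^-2·-1^6 = +1.
(a,b)_29: α=-1, u≡27; β=1, v≡19 (mod 29); (27|29)=-1, (19|29)=-1; sign (−1)^0·-1^1·-1^-1 = +1.
(a,b)_∞: sgn(-428127)=−, sgn(-211497)=−, so -1.
(a,b)_37: α=1, u≡11; β=0, v≡2 (mod 37); (11|37)=+1, (2|37)=-1; sign (−1)^0·+1^0·-1^1 = -1.
(a,b)_17: α=0, u≡1; β=1, v≡12 (mod 17); (1|17)=+1, (12|17)=-1; sign (−1)^0·+1^1·-1^0 = +1.
(a,b)_13: α=2, u≡5; β=3, v≡5 (mod 13); (5|13)=-1, (5|13)=-1; sign (−1)^0·-1^3·-1^2 = -1.
(a,b)_19: α=-1, u≡16; β=0, v≡1 (mod 19); (16|19)=+1, (1|19)=+1; sign (−1)^0·+1^0·+1^-1 = +1.
(a,b)_11: α=-2, u≡9; β=1, v≡3 (mod 11); (9|11)=+1, (3|11)=+1; sign (−1)^0·+1^1·+1^-2 = +1.
(a,b)_3: α=3, u≡1; β=-1, v≡1 (mod 3); (1|3)=+1, (1|3)=+1; sign (−1)^1·+1^-1·+1^3 = -1.
Ram(-428127, -211497) = {3, 13, 37, ∞}; no ℚ_3-point on the conic.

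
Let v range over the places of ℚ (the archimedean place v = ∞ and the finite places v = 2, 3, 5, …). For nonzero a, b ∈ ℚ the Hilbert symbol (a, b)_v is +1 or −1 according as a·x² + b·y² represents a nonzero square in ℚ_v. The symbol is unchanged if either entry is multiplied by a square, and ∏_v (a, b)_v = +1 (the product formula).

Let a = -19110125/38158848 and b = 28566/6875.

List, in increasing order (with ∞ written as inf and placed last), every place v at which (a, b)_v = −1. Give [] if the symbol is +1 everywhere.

(a, b) ≡ (-10, 66) mod (ℚ^×)²; places V = {2, 3, 5, 7, 11, 13, 17, 23, ∞}.
(a,b)_2: α=-9, β=1; u≡3, v≡1 (mod 8); ε(u)ε(v)=1·0, αω(v)=-9·0, βω(u)=1·1; sum ≡ 1  ⇒  -1.
(a,b)_17: α=2, u≡11; β=0, v≡13 (mod 17); (11|17)=-1, (13|17)=+1; sign (−1)^0·-1^0·+1^2 = +1.
(a,b)_23: α=2, u≡1; β=2, v≡19 (mod 23); (1|23)=+1, (19|23)=-1; sign (−1)^0·+1^2·-1^2 = +1.
(a,b)_3: α=-2, u≡2; β=3, v≡1 (mod 3); (2|3)=-1, (1|3)=+1; sign (−1)^0·-1^3·+1^-2 = -1.
(a,b)_∞: sgn(-10)=−, sgn(66)=+, so +1.
(a,b)_13: α=-2, u≡12; β=0, v≡4 (mod 13); (12|13)=+1, (4|13)=+1; sign (−1)^0·+1^0·+1^-2 = +1.
(a,b)_11: α=0, u≡5; β=-1, v≡6 (mod 11); (5|11)=+1, (6|11)=-1; sign (−1)^0·+1^-1·-1^0 = +1.
(a,b)_7: α=-2, u≡4; β=0, v≡6 (mod 7); (4|7)=+1, (6|7)=-1; sign (−1)^0·+1^0·-1^-2 = +1.
(a,b)_5: α=3, u≡3; β=-4, v≡1 (mod 5); (3|5)=-1, (1|5)=+1; sign (−1)^0·-1^-4·+1^3 = +1.
(-10, 66 / ℚ) ramifies at {2, 3}: a division algebra.

[2, 3]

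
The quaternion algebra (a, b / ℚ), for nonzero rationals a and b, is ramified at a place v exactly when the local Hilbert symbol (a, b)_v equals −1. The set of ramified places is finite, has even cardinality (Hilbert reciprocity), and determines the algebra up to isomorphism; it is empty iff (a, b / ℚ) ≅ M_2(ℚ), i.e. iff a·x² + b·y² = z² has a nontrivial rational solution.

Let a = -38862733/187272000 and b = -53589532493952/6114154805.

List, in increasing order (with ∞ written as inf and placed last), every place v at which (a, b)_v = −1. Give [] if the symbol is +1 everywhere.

[2, 7, 13, inf]

(a, b) ≡ (-65, -17290) mod (ℚ^×)²; places V = {2, 3, 5, 7, 11, 13, 17, 19, ∞}.
(a,b)_7: α=2, u≡3; β=3, v≡2 (mod 7); (3|7)=-1, (2|7)=+1; sign (−1)^0·-1^3·+1^2 = -1.
(a,b)_17: α=-2, u≡6; β=-4, v≡13 (mod 17); (6|17)=-1, (13|17)=+1; sign (−1)^0·-1^-4·+1^-2 = +1.
(a,b)_19: α=2, u≡1; β=3, v≡12 (mod 19); (1|19)=+1, (12|19)=-1; sign (−1)^0·+1^3·-1^2 = +1.
(a,b)_2: α=-6, β=7; u≡7, v≡3 (mod 8); ε(u)ε(v)=1·1, αω(v)=-6·1, βω(u)=7·0; sum ≡ 1  ⇒  -1.
(a,b)_5: α=-3, u≡2; β=-1, v≡3 (mod 5); (2|5)=-1, (3|5)=-1; sign (−1)^0·-1^-1·-1^-3 = +1.
(a,b)_13: α=3, u≡5; β=3, v≡9 (mod 13); (5|13)=-1, (9|13)=+1; sign (−1)^0·-1^3·+1^3 = -1.
(a,b)_∞: sgn(-65)=−, sgn(-17290)=−, so -1.
(a,b)_3: α=-4, u≡1; β=4, v≡2 (mod 3); (1|3)=+1, (2|3)=-1; sign (−1)^0·+1^4·-1^-4 = +1.
(a,b)_11: α=0, u≡1; β=-4, v≡7 (mod 11); (1|11)=+1, (7|11)=-1; sign (−1)^0·+1^-4·-1^0 = +1.
|Ram(-65, -17290)| = 4, even; anisotropic at {2, 7, 13, ∞}.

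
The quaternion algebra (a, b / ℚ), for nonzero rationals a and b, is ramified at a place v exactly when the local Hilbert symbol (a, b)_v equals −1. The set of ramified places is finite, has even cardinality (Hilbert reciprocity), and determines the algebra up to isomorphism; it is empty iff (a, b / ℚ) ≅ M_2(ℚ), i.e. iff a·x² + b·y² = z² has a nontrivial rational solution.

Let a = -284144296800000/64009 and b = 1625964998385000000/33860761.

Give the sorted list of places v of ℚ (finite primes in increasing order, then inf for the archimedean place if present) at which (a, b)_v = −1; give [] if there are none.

Mod squares: a ≡ -255, b ≡ 39585. Check v ∈ {∞, 2, 3, 5, 7, 11, 13, 17, 23, 29}.
v=11: a=11^-2·(≡1), b=11^-2·(≡2) mod 11; (1|11)=+1, (2|11)=-1; (−1)^{-2·-2·5}·(+1)^-2·(-1)^-2 = +1.
v=5: a=5^5·(≡1), b=5^7·(≡3) mod 5; (1|5)=+1, (3|5)=-1; (−1)^{5·7·2}·(+1)^7·(-1)^5 = -1.
v=∞: -255 < 0 and 39585 > 0  ⇒  (a,b)_∞ = +1.
v=2: v_2(a)=8, v_2(b)=6; units ≡ 1, 1 (mod 8); ε·ε+αω+βω = 0·0+8·0+6·0 ≡ 0  ⇒  (a,b)_2 = +1.
v=17: a=17^1·(≡2), b=17^2·(≡4) mod 17; (2|17)=+1, (4|17)=+1; (−1)^{1·2·8}·(+1)^2·(+1)^1 = +1.
v=7: a=7^2·(≡4), b=7^1·(≡3) mod 7; (4|7)=+1, (3|7)=-1; (−1)^{2·1·3}·(+1)^1·(-1)^2 = +1.
v=13: a=13^2·(≡2), b=13^3·(≡10) mod 13; (2|13)=-1, (10|13)=+1; (−1)^{2·3·6}·(-1)^3·(+1)^2 = -1.
v=3: a=3^1·(≡2), b=3^1·(≡1) mod 3; (2|3)=-1, (1|3)=+1; (−1)^{1·1·1}·(-1)^1·(+1)^1 = +1.
v=29: a=29^2·(≡25), b=29^3·(≡8) mod 29; (25|29)=+1, (8|29)=-1; (−1)^{2·3·14}·(+1)^3·(-1)^2 = +1.
v=23: a=23^-2·(≡17), b=23^-4·(≡13) mod 23; (17|23)=-1, (13|23)=+1; (−1)^{-2·-4·11}·(-1)^-4·(+1)^-2 = +1.
(-255, 39585 / ℚ) ramifies at {5, 13}: a division algebra.

[5, 13]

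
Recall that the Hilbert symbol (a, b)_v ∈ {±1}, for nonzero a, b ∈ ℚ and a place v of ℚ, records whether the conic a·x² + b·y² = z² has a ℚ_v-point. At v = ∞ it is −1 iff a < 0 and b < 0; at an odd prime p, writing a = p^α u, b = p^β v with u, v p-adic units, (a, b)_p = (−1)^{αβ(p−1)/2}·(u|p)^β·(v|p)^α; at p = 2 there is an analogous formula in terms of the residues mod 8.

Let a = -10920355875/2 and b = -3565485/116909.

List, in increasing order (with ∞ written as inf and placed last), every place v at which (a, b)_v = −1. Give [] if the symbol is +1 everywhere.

[3, 5, 17, inf]

Mod squares: a ≡ -6630, b ≡ -36465. Check v ∈ {∞, 2, 3, 5, 7, 11, 13, 17, 23}.
v=5: a=5^3·(≡4), b=5^1·(≡2) mod 5; (4|5)=+1, (2|5)=-1; (−1)^{3·1·2}·(+1)^1·(-1)^3 = -1.
v=3: a=3^3·(≡1), b=3^3·(≡1) mod 3; (1|3)=+1, (1|3)=+1; (−1)^{3·3·1}·(+1)^3·(+1)^3 = -1.
v=7: a=7^0·(≡6), b=7^4·(≡3) mod 7; (6|7)=-1, (3|7)=-1; (−1)^{0·4·3}·(-1)^4·(-1)^0 = +1.
v=11: a=11^4·(≡1), b=11^1·(≡2) mod 11; (1|11)=+1, (2|11)=-1; (−1)^{4·1·5}·(+1)^1·(-1)^4 = +1.
v=23: a=23^0·(≡17), b=23^-2·(≡13) mod 23; (17|23)=-1, (13|23)=+1; (−1)^{0·-2·11}·(-1)^-2·(+1)^0 = +1.
v=13: a=13^1·(≡4), b=13^-1·(≡9) mod 13; (4|13)=+1, (9|13)=+1; (−1)^{1·-1·6}·(+1)^-1·(+1)^1 = +1.
v=2: v_2(a)=-1, v_2(b)=0; units ≡ 5, 7 (mod 8); ε·ε+αω+βω = 0·1+-1·0+0·1 ≡ 0  ⇒  (a,b)_2 = +1.
v=∞: -6630 < 0 and -36465 < 0  ⇒  (a,b)_∞ = -1.
v=17: a=17^1·(≡4), b=17^-1·(≡3) mod 17; (4|17)=+1, (3|17)=-1; (−1)^{1·-1·8}·(+1)^-1·(-1)^1 = -1.
Ram(-6630, -36465) = {3, 5, 17, ∞}; no ℚ_3-point on the conic.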